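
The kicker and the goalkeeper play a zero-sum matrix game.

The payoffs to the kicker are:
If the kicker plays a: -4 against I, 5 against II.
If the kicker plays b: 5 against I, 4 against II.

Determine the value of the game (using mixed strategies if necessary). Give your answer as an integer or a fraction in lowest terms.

41/10

Row minima are -4 and 4, so the kicker's maximin is 4; column maxima are 5 and 5, so the goalkeeper's minimax is 5. These differ, so the equilibrium is in mixed strategies.
Let the kicker play a with probability p. The goalkeeper is indifferent when −4p + 5(1−p) = 5p + 4(1−p), giving p = 1/10.
Let the goalkeeper play I with probability q. The kicker is indifferent when −4q + 5(1−q) = 5q + 4(1−q), giving q = 1/10.
The value is -4·(1/10) + (5)·(9/10) = 41/10.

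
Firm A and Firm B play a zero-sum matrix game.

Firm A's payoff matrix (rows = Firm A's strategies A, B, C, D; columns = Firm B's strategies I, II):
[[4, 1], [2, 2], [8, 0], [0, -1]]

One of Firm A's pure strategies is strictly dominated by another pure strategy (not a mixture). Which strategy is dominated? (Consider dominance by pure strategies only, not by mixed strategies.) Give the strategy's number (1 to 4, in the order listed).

Compare D with A: 4 > 0, 1 > -1.
So A strictly dominates D for Firm A; D is strictly dominated.

4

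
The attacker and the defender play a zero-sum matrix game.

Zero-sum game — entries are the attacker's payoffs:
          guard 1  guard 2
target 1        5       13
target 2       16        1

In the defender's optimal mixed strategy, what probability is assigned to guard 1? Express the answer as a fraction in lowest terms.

12/23

Row minima are 5 and 1, so the attacker's maximin is 5; column maxima are 16 and 13, so the defender's minimax is 13. These differ, so the equilibrium is in mixed strategies.
Let the defender play guard 1 with probability q. The attacker is indifferent when 5q + 13(1−q) = 16q + (1−q), giving q = 12/23.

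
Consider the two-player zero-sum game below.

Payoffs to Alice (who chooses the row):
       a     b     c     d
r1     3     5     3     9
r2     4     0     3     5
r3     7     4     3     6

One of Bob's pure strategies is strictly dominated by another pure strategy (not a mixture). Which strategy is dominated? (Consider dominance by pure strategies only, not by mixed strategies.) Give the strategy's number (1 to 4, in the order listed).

Bob prefers columns that give Alice less. Compare d with b: 5 < 9, 0 < 5, 4 < 6.
So b strictly dominates d for Bob; d is strictly dominated.

4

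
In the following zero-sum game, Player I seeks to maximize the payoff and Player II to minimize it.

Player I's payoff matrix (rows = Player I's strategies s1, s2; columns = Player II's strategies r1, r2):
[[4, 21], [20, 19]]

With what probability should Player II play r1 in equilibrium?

Row minima are 4 and 19, so Player I's maximin is 19; column maxima are 20 and 21, so Player II's minimax is 20. These differ, so the equilibrium is in mixed strategies.
Let Player II play r1 with probability q. Player I is indifferent when 4q + 21(1−q) = 20q + 19(1−q), giving q = 1/9.

1/9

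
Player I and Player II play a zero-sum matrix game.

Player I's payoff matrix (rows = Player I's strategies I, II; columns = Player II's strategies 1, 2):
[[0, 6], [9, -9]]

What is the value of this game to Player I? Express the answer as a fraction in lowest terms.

9/4

Row minima are 0 and -9, so Player I's maximin is 0; column maxima are 9 and 6, so Player II's minimax is 6. These differ, so the equilibrium is in mixed strategies.
Let Player I play I with probability p. Player II is indifferent when 9(1−p) = 6p − 9(1−p), giving p = 3/4.
Let Player II play 1 with probability q. Player I is indifferent when 6(1−q) = 9q − 9(1−q), giving q = 5/8.
The value is 0·(5/8) + (6)·(3/8) = 9/4.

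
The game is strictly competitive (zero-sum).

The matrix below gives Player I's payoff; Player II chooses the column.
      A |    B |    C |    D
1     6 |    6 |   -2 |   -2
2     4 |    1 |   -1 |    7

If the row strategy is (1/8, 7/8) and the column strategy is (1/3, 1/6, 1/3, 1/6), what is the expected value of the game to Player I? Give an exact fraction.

Against (1/3, 1/6, 1/3, 1/6), each row's expected payoff is 1: 2; 2: 7/3.
Taking the (1/8, 7/8)-weighted average: (1/8)·(2) + (7/8)·(7/3) = 55/24.

55/24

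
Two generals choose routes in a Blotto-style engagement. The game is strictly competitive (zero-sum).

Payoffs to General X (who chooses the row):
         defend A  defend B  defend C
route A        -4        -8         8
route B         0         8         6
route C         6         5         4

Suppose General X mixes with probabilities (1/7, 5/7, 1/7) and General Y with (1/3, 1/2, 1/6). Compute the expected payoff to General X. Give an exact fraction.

Against (1/3, 1/2, 1/6), each row's expected payoff is route A: -4; route B: 5; route C: 31/6.
Taking the (1/7, 5/7, 1/7)-weighted average: (1/7)·(-4) + (5/7)·(5) + (1/7)·(31/6) = 157/42.

157/42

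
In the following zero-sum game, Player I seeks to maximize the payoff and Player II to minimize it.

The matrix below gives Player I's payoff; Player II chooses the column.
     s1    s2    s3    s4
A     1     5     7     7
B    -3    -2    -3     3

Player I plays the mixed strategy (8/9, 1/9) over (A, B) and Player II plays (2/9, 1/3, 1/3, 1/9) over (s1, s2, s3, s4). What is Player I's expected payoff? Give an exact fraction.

38/9

Against (2/9, 1/3, 1/3, 1/9), each row's expected payoff is A: 5; B: -2.
Taking the (8/9, 1/9)-weighted average: (8/9)·(5) + (1/9)·(-2) = 38/9.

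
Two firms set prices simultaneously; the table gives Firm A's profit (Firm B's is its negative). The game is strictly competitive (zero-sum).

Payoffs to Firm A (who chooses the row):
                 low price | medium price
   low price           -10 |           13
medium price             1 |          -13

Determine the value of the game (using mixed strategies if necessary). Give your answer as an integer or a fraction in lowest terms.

-117/37

Row minima are -10 and -13, so Firm A's maximin is -10; column maxima are 1 and 13, so Firm B's minimax is 1. These differ, so the equilibrium is in mixed strategies.
Let Firm A play low price with probability p. Firm B is indifferent when −10p + (1−p) = 13p − 13(1−p), giving p = 14/37.
Let Firm B play low price with probability q. Firm A is indifferent when −10q + 13(1−q) = q − 13(1−q), giving q = 26/37.
The value is -10·(26/37) + (13)·(11/37) = -117/37.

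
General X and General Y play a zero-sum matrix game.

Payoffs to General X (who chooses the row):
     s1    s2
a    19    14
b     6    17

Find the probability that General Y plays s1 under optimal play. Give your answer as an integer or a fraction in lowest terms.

Row minima are 14 and 6, so General X's maximin is 14; column maxima are 19 and 17, so General Y's minimax is 17. These differ, so the equilibrium is in mixed strategies.
Let General Y play s1 with probability q. General X is indifferent when 19q + 14(1−q) = 6q + 17(1−q), giving q = 3/16.

3/16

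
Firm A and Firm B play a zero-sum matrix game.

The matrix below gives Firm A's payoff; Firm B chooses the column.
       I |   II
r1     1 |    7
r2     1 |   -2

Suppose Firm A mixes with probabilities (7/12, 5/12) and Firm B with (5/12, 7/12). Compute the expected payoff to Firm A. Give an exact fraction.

Against (5/12, 7/12), each row's expected payoff is r1: 9/2; r2: -3/4.
Taking the (7/12, 5/12)-weighted average: (7/12)·(9/2) + (5/12)·(-3/4) = 37/16.

37/16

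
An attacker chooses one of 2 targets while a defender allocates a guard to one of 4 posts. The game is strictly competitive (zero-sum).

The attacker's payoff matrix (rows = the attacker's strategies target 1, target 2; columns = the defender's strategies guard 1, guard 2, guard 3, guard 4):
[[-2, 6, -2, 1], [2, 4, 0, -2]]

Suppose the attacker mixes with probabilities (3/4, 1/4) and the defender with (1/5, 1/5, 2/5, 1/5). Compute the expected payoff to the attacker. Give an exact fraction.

7/20

Against (1/5, 1/5, 2/5, 1/5), each row's expected payoff is target 1: 1/5; target 2: 4/5.
Taking the (3/4, 1/4)-weighted average: (3/4)·(1/5) + (1/4)·(4/5) = 7/20.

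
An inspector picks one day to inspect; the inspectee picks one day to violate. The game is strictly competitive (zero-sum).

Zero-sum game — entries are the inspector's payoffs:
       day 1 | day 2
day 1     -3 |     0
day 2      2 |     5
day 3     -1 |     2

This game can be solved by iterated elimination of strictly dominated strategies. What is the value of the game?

Column day 2 is strictly dominated by day 1 for the inspectee (-3<0, 2<5, -1<2); eliminate day 2.
Row day 3 is strictly dominated by row day 2 (2>-1); eliminate day 3.
Row day 1 is strictly dominated by row day 2 (2>-3); eliminate day 1.
Only (day 2, day 1) remains, with payoff 2.

2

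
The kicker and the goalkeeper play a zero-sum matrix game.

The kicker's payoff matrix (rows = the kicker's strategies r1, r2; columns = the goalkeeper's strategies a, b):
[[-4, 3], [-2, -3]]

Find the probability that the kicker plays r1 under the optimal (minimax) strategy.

Row minima are -4 and -3, so the kicker's maximin is -3; column maxima are -2 and 3, so the goalkeeper's minimax is -2. These differ, so the equilibrium is in mixed strategies.
Let the kicker play r1 with probability p. The goalkeeper is indifferent when −4p − 2(1−p) = 3p − 3(1−p), giving p = 1/8.

1/8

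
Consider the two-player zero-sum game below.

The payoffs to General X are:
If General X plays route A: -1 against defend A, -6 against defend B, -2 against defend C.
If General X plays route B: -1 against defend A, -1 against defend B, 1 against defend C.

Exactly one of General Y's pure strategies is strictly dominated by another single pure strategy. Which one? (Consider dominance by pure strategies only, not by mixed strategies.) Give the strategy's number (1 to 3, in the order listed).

3

General Y prefers columns that give General X less. Compare defend C with defend B: -6 < -2, -1 < 1.
So defend B strictly dominates defend C for General Y; defend C is strictly dominated.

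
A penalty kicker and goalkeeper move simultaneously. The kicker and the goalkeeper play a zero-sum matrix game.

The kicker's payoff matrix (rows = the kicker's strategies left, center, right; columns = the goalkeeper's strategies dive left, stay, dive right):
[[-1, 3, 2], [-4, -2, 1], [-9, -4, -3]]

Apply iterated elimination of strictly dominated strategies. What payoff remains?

Row right is strictly dominated by row left (-1>-9, 3>-4, 2>-3); eliminate right.
Row center is strictly dominated by row left (-1>-4, 3>-2, 2>1); eliminate center.
Column dive right is strictly dominated by dive left for the goalkeeper (-1<2); eliminate dive right.
Column stay is strictly dominated by dive left for the goalkeeper (-1<3); eliminate stay.
Only (left, dive left) remains, with payoff -1.

-1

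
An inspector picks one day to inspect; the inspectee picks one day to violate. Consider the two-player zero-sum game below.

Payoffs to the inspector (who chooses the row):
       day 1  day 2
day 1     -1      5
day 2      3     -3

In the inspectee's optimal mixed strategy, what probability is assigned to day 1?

2/3

Row minima are -1 and -3, so the inspector's maximin is -1; column maxima are 3 and 5, so the inspectee's minimax is 3. These differ, so the equilibrium is in mixed strategies.
Let the inspectee play day 1 with probability q. The inspector is indifferent when −q + 5(1−q) = 3q − 3(1−q), giving q = 2/3.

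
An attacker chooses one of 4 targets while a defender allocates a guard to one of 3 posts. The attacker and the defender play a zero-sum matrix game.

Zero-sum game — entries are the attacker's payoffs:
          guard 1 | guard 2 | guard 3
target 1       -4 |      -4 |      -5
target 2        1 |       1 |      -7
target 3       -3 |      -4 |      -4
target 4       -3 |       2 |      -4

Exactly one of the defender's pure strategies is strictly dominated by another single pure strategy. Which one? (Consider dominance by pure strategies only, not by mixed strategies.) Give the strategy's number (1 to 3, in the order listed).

The defender prefers columns that give the attacker less. Compare guard 1 with guard 3: -5 < -4, -7 < 1, -4 < -3, -4 < -3.
So guard 3 strictly dominates guard 1 for the defender; guard 1 is strictly dominated.

1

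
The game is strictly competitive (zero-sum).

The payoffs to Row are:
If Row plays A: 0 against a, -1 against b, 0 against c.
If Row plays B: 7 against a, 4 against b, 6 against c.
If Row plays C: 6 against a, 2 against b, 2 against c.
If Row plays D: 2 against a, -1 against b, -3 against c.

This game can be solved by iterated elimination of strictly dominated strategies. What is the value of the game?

4

Row D is strictly dominated by row B (7>2, 4>-1, 6>-3); eliminate D.
Row C is strictly dominated by row B (7>6, 4>2, 6>2); eliminate C.
Row A is strictly dominated by row B (7>0, 4>-1, 6>0); eliminate A.
Column c is strictly dominated by b for Column (4<6); eliminate c.
Column a is strictly dominated by b for Column (4<7); eliminate a.
Only (B, b) remains, with payoff 4.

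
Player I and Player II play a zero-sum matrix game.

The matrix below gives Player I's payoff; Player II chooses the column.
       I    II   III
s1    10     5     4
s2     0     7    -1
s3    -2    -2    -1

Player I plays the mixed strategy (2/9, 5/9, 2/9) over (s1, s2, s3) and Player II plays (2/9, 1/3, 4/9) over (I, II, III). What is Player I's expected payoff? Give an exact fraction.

Against (2/9, 1/3, 4/9), each row's expected payoff is s1: 17/3; s2: 17/9; s3: -14/9.
Taking the (2/9, 5/9, 2/9)-weighted average: (2/9)·(17/3) + (5/9)·(17/9) + (2/9)·(-14/9) = 53/27.

53/27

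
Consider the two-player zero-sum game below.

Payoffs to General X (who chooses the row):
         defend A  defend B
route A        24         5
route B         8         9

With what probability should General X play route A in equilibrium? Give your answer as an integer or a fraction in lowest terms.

Row minima are 5 and 8, so General X's maximin is 8; column maxima are 24 and 9, so General Y's minimax is 9. These differ, so the equilibrium is in mixed strategies.
Let General X play route A with probability p. General Y is indifferent when 24p + 8(1−p) = 5p + 9(1−p), giving p = 1/20.

1/20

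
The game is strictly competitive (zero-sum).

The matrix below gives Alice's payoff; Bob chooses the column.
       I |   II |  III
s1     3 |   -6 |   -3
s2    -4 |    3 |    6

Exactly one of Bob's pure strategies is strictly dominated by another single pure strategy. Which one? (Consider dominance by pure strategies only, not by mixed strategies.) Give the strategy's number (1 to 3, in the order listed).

3

Bob prefers columns that give Alice less. Compare III with II: -6 < -3, 3 < 6.
So II strictly dominates III for Bob; III is strictly dominated.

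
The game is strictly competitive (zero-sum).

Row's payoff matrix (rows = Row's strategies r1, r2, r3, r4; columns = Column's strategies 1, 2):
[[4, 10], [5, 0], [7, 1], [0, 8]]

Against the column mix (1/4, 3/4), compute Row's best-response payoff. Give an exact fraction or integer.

r1: (4)·(1/4) + (10)·(3/4) = 17/2.
r2: (5)·(1/4) + (0)·(3/4) = 5/4.
r3: (7)·(1/4) + (1)·(3/4) = 5/2.
r4: (0)·(1/4) + (8)·(3/4) = 6.
The best pure response is r1 with expected payoff 17/2.

17/2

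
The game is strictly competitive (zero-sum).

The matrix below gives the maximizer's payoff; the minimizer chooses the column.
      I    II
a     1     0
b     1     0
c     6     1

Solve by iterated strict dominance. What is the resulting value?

Row b is strictly dominated by row c (6>1, 1>0); eliminate b.
Row a is strictly dominated by row c (6>1, 1>0); eliminate a.
Column I is strictly dominated by II for the minimizer (1<6); eliminate I.
Only (c, II) remains, with payoff 1.

1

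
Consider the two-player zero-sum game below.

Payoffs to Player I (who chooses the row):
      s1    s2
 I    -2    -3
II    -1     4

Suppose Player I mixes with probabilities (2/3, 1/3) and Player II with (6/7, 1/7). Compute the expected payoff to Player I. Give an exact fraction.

Against (6/7, 1/7), each row's expected payoff is I: -15/7; II: -2/7.
Taking the (2/3, 1/3)-weighted average: (2/3)·(-15/7) + (1/3)·(-2/7) = -32/21.

-32/21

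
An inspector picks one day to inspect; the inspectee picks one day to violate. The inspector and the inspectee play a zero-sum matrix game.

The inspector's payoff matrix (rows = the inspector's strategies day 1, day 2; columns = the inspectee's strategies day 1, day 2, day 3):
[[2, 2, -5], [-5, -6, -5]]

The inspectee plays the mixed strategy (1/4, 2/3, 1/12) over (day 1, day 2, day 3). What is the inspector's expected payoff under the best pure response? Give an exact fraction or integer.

day 1: (2)·(1/4) + (2)·(2/3) + (-5)·(1/12) = 17/12.
day 2: (-5)·(1/4) + (-6)·(2/3) + (-5)·(1/12) = -17/3.
The best pure response is day 1 with expected payoff 17/12.

17/12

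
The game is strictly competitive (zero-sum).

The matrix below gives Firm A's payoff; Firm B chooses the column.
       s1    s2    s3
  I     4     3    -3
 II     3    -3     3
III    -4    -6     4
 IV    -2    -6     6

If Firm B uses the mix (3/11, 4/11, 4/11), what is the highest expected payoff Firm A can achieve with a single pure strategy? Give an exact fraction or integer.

I: (4)·(3/11) + (3)·(4/11) + (-3)·(4/11) = 12/11.
II: (3)·(3/11) + (-3)·(4/11) + (3)·(4/11) = 9/11.
III: (-4)·(3/11) + (-6)·(4/11) + (4)·(4/11) = -20/11.
IV: (-2)·(3/11) + (-6)·(4/11) + (6)·(4/11) = -6/11.
The best pure response is I with expected payoff 12/11.

12/11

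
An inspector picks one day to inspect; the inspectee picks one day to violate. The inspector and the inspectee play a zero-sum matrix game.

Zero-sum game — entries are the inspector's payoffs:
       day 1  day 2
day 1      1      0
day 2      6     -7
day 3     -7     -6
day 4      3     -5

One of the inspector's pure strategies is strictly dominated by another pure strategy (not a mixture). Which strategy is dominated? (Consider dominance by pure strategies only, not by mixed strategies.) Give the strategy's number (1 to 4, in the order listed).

Compare day 3 with day 1: 1 > -7, 0 > -6.
So day 1 strictly dominates day 3 for the inspector; day 3 is strictly dominated.

3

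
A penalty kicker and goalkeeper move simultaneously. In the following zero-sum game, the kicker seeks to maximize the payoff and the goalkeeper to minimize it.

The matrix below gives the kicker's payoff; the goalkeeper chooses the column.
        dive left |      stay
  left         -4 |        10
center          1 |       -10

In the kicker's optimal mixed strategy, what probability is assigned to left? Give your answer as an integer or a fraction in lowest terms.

11/25

Row minima are -4 and -10, so the kicker's maximin is -4; column maxima are 1 and 10, so the goalkeeper's minimax is 1. These differ, so the equilibrium is in mixed strategies.
Let the kicker play left with probability p. The goalkeeper is indifferent when −4p + (1−p) = 10p − 10(1−p), giving p = 11/25.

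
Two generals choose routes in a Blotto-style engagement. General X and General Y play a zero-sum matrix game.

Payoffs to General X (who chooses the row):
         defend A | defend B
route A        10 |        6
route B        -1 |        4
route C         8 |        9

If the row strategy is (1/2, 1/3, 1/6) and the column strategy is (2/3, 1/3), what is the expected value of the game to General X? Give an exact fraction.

107/18

Against (2/3, 1/3), each row's expected payoff is route A: 26/3; route B: 2/3; route C: 25/3.
Taking the (1/2, 1/3, 1/6)-weighted average: (1/2)·(26/3) + (1/3)·(2/3) + (1/6)·(25/3) = 107/18.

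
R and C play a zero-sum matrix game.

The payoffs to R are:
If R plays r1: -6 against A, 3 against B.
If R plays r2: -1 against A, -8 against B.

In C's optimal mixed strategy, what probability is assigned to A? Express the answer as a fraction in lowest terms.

11/16

Row minima are -6 and -8, so R's maximin is -6; column maxima are -1 and 3, so C's minimax is -1. These differ, so the equilibrium is in mixed strategies.
Let C play A with probability q. R is indifferent when −6q + 3(1−q) = −q − 8(1−q), giving q = 11/16.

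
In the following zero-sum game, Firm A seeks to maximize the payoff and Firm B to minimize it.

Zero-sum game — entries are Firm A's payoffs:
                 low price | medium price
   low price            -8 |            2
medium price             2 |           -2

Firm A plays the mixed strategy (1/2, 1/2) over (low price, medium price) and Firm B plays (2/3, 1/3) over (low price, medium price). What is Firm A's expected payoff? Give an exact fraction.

-2

Against (2/3, 1/3), each row's expected payoff is low price: -14/3; medium price: 2/3.
Taking the (1/2, 1/2)-weighted average: (1/2)·(-14/3) + (1/2)·(2/3) = -2.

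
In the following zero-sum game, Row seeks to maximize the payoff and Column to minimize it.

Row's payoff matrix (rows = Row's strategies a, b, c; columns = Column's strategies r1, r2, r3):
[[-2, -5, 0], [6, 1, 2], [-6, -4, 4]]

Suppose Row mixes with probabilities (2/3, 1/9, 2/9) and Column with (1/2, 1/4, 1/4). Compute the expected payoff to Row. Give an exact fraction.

-7/4

Against (1/2, 1/4, 1/4), each row's expected payoff is a: -9/4; b: 15/4; c: -3.
Taking the (2/3, 1/9, 2/9)-weighted average: (2/3)·(-9/4) + (1/9)·(15/4) + (2/9)·(-3) = -7/4.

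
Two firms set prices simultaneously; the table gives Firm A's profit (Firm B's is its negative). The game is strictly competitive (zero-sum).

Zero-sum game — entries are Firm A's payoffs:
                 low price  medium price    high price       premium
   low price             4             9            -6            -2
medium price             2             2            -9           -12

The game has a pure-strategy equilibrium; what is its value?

Row minima: -6, -12 → Firm A's maximin is -6.
Column maxima: 4, 9, -6, -2 → Firm B's minimax is -6.
They coincide at (low price, high price), so the value is -6.

-6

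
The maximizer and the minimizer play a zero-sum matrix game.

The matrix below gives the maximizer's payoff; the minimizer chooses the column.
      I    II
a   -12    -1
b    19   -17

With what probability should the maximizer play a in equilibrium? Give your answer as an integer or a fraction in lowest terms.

36/47

Row minima are -12 and -17, so the maximizer's maximin is -12; column maxima are 19 and -1, so the minimizer's minimax is -1. These differ, so the equilibrium is in mixed strategies.
Let the maximizer play a with probability p. The minimizer is indifferent when −12p + 19(1−p) = −p − 17(1−p), giving p = 36/47.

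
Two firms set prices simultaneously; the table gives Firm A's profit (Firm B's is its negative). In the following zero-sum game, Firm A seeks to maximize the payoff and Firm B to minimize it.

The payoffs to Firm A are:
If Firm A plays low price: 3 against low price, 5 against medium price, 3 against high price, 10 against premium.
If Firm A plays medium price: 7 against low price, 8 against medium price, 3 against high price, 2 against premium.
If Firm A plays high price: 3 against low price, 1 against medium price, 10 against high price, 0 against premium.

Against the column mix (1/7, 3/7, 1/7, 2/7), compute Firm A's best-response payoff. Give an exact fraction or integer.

low price: (3)·(1/7) + (5)·(3/7) + (3)·(1/7) + (10)·(2/7) = 41/7.
medium price: (7)·(1/7) + (8)·(3/7) + (3)·(1/7) + (2)·(2/7) = 38/7.
high price: (3)·(1/7) + (1)·(3/7) + (10)·(1/7) + (0)·(2/7) = 16/7.
The best pure response is low price with expected payoff 41/7.

41/7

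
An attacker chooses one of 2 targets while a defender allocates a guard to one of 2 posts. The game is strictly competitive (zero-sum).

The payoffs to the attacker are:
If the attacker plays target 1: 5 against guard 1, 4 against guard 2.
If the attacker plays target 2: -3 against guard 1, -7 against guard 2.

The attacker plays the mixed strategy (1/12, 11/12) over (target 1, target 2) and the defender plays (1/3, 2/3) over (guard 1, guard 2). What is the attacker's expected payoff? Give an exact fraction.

-29/6

Against (1/3, 2/3), each row's expected payoff is target 1: 13/3; target 2: -17/3.
Taking the (1/12, 11/12)-weighted average: (1/12)·(13/3) + (11/12)·(-17/3) = -29/6.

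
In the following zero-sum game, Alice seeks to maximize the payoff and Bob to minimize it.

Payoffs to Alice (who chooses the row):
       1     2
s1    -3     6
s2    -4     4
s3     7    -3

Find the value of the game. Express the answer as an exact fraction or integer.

33/19

Row s2 is strictly dominated by row s1, so Alice never plays it.
The remaining 2×2 game on (s1, s3) × (1, 2) has no saddle point. Let Alice play s1 with probability p; indifference gives −3p + 7(1−p) = 6p − 3(1−p), so p = 10/19.
Similarly Bob's optimal q on 1 is 9/19, and the value is -3·(9/19) + (6)·(10/19) = 33/19.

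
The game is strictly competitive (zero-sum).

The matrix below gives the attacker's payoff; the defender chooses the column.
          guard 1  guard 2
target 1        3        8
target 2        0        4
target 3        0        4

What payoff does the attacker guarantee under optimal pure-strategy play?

Row minima: 3, 0, 0 → the attacker's maximin is 3.
Column maxima: 3, 8 → the defender's minimax is 3.
They coincide at (target 1, guard 1), so the value is 3.

3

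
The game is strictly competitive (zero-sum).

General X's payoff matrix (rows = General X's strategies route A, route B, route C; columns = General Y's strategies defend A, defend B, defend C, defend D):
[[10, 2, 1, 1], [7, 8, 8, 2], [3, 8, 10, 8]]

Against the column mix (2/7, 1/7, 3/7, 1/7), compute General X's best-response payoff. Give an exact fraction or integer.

52/7

route A: (10)·(2/7) + (2)·(1/7) + (1)·(3/7) + (1)·(1/7) = 26/7.
route B: (7)·(2/7) + (8)·(1/7) + (8)·(3/7) + (2)·(1/7) = 48/7.
route C: (3)·(2/7) + (8)·(1/7) + (10)·(3/7) + (8)·(1/7) = 52/7.
The best pure response is route C with expected payoff 52/7.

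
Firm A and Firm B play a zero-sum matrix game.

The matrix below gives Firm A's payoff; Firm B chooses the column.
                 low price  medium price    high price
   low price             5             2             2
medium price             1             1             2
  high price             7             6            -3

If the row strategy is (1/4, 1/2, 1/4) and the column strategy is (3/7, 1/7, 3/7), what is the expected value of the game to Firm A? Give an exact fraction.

Against (3/7, 1/7, 3/7), each row's expected payoff is low price: 23/7; medium price: 10/7; high price: 18/7.
Taking the (1/4, 1/2, 1/4)-weighted average: (1/4)·(23/7) + (1/2)·(10/7) + (1/4)·(18/7) = 61/28.

61/28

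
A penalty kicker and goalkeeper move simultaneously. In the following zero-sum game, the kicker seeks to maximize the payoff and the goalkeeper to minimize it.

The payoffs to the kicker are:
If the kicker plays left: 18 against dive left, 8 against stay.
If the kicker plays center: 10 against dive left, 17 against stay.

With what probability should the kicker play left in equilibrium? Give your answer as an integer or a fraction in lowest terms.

7/17

Row minima are 8 and 10, so the kicker's maximin is 10; column maxima are 18 and 17, so the goalkeeper's minimax is 17. These differ, so the equilibrium is in mixed strategies.
Let the kicker play left with probability p. The goalkeeper is indifferent when 18p + 10(1−p) = 8p + 17(1−p), giving p = 7/17.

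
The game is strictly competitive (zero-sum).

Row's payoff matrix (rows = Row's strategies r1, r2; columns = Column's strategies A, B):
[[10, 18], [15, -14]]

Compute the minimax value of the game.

410/37

Row minima are 10 and -14, so Row's maximin is 10; column maxima are 15 and 18, so Column's minimax is 15. These differ, so the equilibrium is in mixed strategies.
Let Row play r1 with probability p. Column is indifferent when 10p + 15(1−p) = 18p − 14(1−p), giving p = 29/37.
Let Column play A with probability q. Row is indifferent when 10q + 18(1−q) = 15q − 14(1−q), giving q = 32/37.
The value is 10·(32/37) + (18)·(5/37) = 410/37.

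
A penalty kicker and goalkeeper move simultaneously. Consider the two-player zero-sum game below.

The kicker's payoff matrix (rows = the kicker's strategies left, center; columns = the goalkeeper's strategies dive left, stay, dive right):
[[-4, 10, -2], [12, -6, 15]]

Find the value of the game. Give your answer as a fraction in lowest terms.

Column dive right is strictly dominated by dive left for the goalkeeper (it gives the kicker more in every row).
The remaining 2×2 game on (left, center) × (dive left, stay) has no saddle point. Let the kicker play left with probability p; indifference gives −4p + 12(1−p) = 10p − 6(1−p), so p = 9/16.
Similarly the goalkeeper's optimal q on dive left is 1/2, and the value is -4·(1/2) + (10)·(1/2) = 3.

3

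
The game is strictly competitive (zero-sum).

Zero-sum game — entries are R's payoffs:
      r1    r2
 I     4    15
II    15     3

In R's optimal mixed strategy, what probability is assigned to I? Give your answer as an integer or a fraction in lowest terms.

12/23

Row minima are 4 and 3, so R's maximin is 4; column maxima are 15 and 15, so C's minimax is 15. These differ, so the equilibrium is in mixed strategies.
Let R play I with probability p. C is indifferent when 4p + 15(1−p) = 15p + 3(1−p), giving p = 12/23.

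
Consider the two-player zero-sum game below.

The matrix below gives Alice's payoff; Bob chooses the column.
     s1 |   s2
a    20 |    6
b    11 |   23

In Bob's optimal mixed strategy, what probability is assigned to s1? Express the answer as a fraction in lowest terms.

17/26

Row minima are 6 and 11, so Alice's maximin is 11; column maxima are 20 and 23, so Bob's minimax is 20. These differ, so the equilibrium is in mixed strategies.
Let Bob play s1 with probability q. Alice is indifferent when 20q + 6(1−q) = 11q + 23(1−q), giving q = 17/26.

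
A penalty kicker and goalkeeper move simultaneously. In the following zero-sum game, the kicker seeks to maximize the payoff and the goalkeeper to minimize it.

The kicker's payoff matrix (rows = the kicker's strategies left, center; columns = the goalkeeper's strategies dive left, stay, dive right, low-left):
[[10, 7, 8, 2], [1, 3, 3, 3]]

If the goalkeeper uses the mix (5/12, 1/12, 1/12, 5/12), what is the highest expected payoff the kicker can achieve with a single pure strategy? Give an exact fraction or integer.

left: (10)·(5/12) + (7)·(1/12) + (8)·(1/12) + (2)·(5/12) = 25/4.
center: (1)·(5/12) + (3)·(1/12) + (3)·(1/12) + (3)·(5/12) = 13/6.
The best pure response is left with expected payoff 25/4.

25/4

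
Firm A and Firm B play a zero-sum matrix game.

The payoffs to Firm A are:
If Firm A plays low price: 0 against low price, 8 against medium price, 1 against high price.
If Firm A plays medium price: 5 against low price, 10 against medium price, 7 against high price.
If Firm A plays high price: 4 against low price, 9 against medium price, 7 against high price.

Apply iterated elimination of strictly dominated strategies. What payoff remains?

5

Row low price is strictly dominated by row medium price (5>0, 10>8, 7>1); eliminate low price.
Column medium price is strictly dominated by low price for Firm B (5<10, 4<9); eliminate medium price.
Column high price is strictly dominated by low price for Firm B (5<7, 4<7); eliminate high price.
Row high price is strictly dominated by row medium price (5>4); eliminate high price.
Only (medium price, low price) remains, with payoff 5.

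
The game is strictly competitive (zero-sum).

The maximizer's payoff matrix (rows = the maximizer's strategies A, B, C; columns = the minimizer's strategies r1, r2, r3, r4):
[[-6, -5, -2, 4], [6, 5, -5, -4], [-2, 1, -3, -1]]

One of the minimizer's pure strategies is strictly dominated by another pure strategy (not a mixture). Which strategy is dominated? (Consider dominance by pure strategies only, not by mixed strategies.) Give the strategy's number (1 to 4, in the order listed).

4

The minimizer prefers columns that give the maximizer less. Compare r4 with r3: -2 < 4, -5 < -4, -3 < -1.
So r3 strictly dominates r4 for the minimizer; r4 is strictly dominated.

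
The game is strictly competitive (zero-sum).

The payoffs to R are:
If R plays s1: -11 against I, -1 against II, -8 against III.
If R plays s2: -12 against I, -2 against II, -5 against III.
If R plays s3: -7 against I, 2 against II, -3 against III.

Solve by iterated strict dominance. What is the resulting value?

-7

Row s2 is strictly dominated by row s3 (-7>-12, 2>-2, -3>-5); eliminate s2.
Row s1 is strictly dominated by row s3 (-7>-11, 2>-1, -3>-8); eliminate s1.
Column III is strictly dominated by I for C (-7<-3); eliminate III.
Column II is strictly dominated by I for C (-7<2); eliminate II.
Only (s3, I) remains, with payoff -7.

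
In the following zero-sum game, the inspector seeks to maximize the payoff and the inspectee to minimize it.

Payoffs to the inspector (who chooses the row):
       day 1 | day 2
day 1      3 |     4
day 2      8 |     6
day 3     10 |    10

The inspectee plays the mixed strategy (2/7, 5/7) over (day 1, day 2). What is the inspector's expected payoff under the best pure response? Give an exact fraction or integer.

10

day 1: (3)·(2/7) + (4)·(5/7) = 26/7.
day 2: (8)·(2/7) + (6)·(5/7) = 46/7.
day 3: (10)·(2/7) + (10)·(5/7) = 10.
The best pure response is day 3 with expected payoff 10.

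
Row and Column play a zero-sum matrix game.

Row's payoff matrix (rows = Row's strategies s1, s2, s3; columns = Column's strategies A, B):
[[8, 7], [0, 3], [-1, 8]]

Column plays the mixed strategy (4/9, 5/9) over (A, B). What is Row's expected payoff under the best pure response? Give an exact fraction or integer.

67/9

s1: (8)·(4/9) + (7)·(5/9) = 67/9.
s2: (0)·(4/9) + (3)·(5/9) = 5/3.
s3: (-1)·(4/9) + (8)·(5/9) = 4.
The best pure response is s1 with expected payoff 67/9.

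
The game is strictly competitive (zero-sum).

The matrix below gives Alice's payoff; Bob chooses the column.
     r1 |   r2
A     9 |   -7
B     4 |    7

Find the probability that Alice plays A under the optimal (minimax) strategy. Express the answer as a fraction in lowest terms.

Row minima are -7 and 4, so Alice's maximin is 4; column maxima are 9 and 7, so Bob's minimax is 7. These differ, so the equilibrium is in mixed strategies.
Let Alice play A with probability p. Bob is indifferent when 9p + 4(1−p) = −7p + 7(1−p), giving p = 3/19.

3/19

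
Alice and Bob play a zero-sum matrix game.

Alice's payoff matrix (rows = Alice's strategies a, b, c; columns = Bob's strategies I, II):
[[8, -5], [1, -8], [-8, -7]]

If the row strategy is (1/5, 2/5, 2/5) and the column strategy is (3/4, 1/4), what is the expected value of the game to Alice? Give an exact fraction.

Against (3/4, 1/4), each row's expected payoff is a: 19/4; b: -5/4; c: -31/4.
Taking the (1/5, 2/5, 2/5)-weighted average: (1/5)·(19/4) + (2/5)·(-5/4) + (2/5)·(-31/4) = -53/20.

-53/20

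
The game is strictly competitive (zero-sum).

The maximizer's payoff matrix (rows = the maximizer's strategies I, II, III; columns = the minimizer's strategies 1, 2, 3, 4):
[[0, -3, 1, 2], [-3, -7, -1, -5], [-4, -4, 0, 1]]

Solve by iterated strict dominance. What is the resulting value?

-3

Row II is strictly dominated by row I (0>-3, -3>-7, 1>-1, 2>-5); eliminate II.
Row III is strictly dominated by row I (0>-4, -3>-4, 1>0, 2>1); eliminate III.
Column 4 is strictly dominated by 1 for the minimizer (0<2); eliminate 4.
Column 1 is strictly dominated by 2 for the minimizer (-3<0); eliminate 1.
Column 3 is strictly dominated by 2 for the minimizer (-3<1); eliminate 3.
Only (I, 2) remains, with payoff -3.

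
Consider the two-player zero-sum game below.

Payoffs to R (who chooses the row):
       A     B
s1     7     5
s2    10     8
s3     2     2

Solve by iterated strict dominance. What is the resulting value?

8

Row s3 is strictly dominated by row s1 (7>2, 5>2); eliminate s3.
Column A is strictly dominated by B for C (5<7, 8<10); eliminate A.
Row s1 is strictly dominated by row s2 (8>5); eliminate s1.
Only (s2, B) remains, with payoff 8.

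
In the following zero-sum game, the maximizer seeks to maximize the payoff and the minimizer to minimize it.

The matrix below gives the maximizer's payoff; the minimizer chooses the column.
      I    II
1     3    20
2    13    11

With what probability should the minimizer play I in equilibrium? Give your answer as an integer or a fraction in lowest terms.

Row minima are 3 and 11, so the maximizer's maximin is 11; column maxima are 13 and 20, so the minimizer's minimax is 13. These differ, so the equilibrium is in mixed strategies.
Let the minimizer play I with probability q. The maximizer is indifferent when 3q + 20(1−q) = 13q + 11(1−q), giving q = 9/19.

9/19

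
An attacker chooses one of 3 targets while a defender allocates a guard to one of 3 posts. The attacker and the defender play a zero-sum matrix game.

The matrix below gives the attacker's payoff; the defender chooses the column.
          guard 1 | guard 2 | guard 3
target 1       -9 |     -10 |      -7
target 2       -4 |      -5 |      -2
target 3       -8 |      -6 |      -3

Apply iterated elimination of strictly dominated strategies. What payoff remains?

-5

Row target 1 is strictly dominated by row target 2 (-4>-9, -5>-10, -2>-7); eliminate target 1.
Row target 3 is strictly dominated by row target 2 (-4>-8, -5>-6, -2>-3); eliminate target 3.
Column guard 3 is strictly dominated by guard 1 for the defender (-4<-2); eliminate guard 3.
Column guard 1 is strictly dominated by guard 2 for the defender (-5<-4); eliminate guard 1.
Only (target 2, guard 2) remains, with payoff -5.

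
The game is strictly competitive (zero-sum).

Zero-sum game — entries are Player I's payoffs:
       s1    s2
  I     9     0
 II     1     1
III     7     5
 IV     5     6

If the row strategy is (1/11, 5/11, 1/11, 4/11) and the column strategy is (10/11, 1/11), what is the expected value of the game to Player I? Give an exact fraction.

444/121

Against (10/11, 1/11), each row's expected payoff is I: 90/11; II: 1; III: 75/11; IV: 56/11.
Taking the (1/11, 5/11, 1/11, 4/11)-weighted average: (1/11)·(90/11) + (5/11)·(1) + (1/11)·(75/11) + (4/11)·(56/11) = 444/121.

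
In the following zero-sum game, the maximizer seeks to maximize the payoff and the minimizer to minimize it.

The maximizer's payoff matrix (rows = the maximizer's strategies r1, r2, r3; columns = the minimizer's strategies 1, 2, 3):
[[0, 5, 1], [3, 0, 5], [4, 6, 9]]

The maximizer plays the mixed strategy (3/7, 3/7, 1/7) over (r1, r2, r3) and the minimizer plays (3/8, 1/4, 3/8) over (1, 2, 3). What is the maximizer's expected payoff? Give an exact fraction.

Against (3/8, 1/4, 3/8), each row's expected payoff is r1: 13/8; r2: 3; r3: 51/8.
Taking the (3/7, 3/7, 1/7)-weighted average: (3/7)·(13/8) + (3/7)·(3) + (1/7)·(51/8) = 81/28.

81/28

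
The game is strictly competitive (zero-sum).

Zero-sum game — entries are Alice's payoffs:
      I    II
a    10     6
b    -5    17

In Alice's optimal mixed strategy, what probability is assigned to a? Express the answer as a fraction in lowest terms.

11/13

Row minima are 6 and -5, so Alice's maximin is 6; column maxima are 10 and 17, so Bob's minimax is 10. These differ, so the equilibrium is in mixed strategies.
Let Alice play a with probability p. Bob is indifferent when 10p − 5(1−p) = 6p + 17(1−p), giving p = 11/13.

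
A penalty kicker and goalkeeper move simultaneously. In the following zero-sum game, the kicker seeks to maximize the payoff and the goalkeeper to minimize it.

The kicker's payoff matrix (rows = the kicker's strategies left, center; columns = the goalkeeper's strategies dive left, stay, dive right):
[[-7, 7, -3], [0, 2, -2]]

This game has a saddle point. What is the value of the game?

-2

Row minima: -7, -2 → the kicker's maximin is -2.
Column maxima: 0, 7, -2 → the goalkeeper's minimax is -2.
They coincide at (center, dive right), so the value is -2.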